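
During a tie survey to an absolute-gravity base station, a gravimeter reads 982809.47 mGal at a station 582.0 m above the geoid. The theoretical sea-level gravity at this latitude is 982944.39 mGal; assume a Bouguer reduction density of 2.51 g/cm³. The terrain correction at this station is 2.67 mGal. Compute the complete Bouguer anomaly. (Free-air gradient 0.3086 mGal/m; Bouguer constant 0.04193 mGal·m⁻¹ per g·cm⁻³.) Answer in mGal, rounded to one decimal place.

-13.9

Free-air correction = 0.3086 × 582.0 = 179.61 mGal
Free-air anomaly = 982809.47 − 982944.39 + (179.61) = 44.69 mGal
Bouguer slab correction = 0.04193 × 2.51 × 582.0 = 61.25 mGal
Simple Bouguer anomaly = 44.69 − (61.25) = -16.56 mGal
Complete Bouguer anomaly = -16.56 + 2.67 = -13.89 mGal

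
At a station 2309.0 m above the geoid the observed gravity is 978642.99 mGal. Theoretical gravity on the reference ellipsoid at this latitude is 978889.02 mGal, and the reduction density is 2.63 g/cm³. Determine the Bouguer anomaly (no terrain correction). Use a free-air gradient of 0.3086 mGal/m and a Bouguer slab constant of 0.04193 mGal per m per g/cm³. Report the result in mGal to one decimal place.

Free-air correction = 0.3086 × 2309.0 = 712.56 mGal
Free-air anomaly = 978642.99 − 978889.02 + (712.56) = 466.53 mGal
Bouguer slab correction = 0.04193 × 2.63 × 2309.0 = 254.63 mGal
Simple Bouguer anomaly = 466.53 − (254.63) = 211.90 mGal

211.9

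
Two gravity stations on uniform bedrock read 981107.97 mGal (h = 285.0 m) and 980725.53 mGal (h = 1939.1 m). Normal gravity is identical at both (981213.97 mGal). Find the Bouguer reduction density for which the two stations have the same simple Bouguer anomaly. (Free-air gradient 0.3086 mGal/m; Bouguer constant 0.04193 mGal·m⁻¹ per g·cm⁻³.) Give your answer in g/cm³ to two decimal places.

Δg_obs = 980725.53 − 981107.97 = -382.44 mGal over Δh = 1939.1 − 285.0 = 1654.1 m
Equal Bouguer anomalies ⇒ Δg_obs + (0.3086 − 0.04193ρ)·Δh = 0
0.3086 − 0.04193ρ = −Δg_obs/Δh = 0.23121
ρ = (0.3086 − 0.23121) / 0.04193 = 1.85 g/cm³

1.85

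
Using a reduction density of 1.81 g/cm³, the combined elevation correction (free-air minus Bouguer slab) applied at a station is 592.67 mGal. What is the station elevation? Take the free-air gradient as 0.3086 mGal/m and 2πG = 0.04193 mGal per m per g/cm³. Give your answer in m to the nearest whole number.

Combined gradient = 0.3086 − 0.04193 × 1.81 = 0.2327067 mGal/m
h = 592.67 / 0.2327067 = 2546.85 m

2547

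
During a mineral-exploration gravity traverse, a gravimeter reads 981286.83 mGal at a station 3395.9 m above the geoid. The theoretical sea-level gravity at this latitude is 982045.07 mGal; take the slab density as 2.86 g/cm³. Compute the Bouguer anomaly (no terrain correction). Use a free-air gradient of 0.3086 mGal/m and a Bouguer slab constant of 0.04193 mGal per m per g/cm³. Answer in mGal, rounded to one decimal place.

-117.5

Free-air correction = 0.3086 × 3395.9 = 1047.97 mGal
Free-air anomaly = 981286.83 − 982045.07 + (1047.97) = 289.73 mGal
Bouguer slab correction = 0.04193 × 2.86 × 3395.9 = 407.24 mGal
Simple Bouguer anomaly = 289.73 − (407.24) = -117.51 mGal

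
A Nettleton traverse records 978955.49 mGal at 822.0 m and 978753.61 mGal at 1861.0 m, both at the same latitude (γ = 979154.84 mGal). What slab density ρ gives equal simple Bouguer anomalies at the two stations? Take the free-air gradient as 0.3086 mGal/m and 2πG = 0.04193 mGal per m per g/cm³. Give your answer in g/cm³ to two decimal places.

Δg_obs = 978753.61 − 978955.49 = -201.88 mGal over Δh = 1861.0 − 822.0 = 1039.0 m
Equal Bouguer anomalies ⇒ Δg_obs + (0.3086 − 0.04193ρ)·Δh = 0
0.3086 − 0.04193ρ = −Δg_obs/Δh = 0.19430
ρ = (0.3086 − 0.19430) / 0.04193 = 2.73 g/cm³

2.73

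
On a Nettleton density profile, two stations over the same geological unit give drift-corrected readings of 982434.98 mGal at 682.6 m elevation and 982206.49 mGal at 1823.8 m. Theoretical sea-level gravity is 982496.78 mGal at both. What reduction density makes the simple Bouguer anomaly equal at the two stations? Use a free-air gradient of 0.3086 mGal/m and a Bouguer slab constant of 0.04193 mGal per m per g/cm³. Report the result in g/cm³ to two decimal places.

2.58

Δg_obs = 982206.49 − 982434.98 = -228.49 mGal over Δh = 1823.8 − 682.6 = 1141.2 m
Equal Bouguer anomalies ⇒ Δg_obs + (0.3086 − 0.04193ρ)·Δh = 0
0.3086 − 0.04193ρ = −Δg_obs/Δh = 0.20022
ρ = (0.3086 − 0.20022) / 0.04193 = 2.58 g/cm³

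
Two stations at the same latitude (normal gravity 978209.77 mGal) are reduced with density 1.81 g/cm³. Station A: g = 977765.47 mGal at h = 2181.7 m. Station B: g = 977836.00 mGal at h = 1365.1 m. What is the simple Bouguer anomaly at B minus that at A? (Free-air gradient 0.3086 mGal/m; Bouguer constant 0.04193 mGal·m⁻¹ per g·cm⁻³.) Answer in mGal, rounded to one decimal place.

-119.5

Δg_SB(A) = 977765.47 − 978209.77 + 0.3086×2181.7 − 0.04193×1.81×2181.7 = 63.40 mGal
Δg_SB(B) = 977836.00 − 978209.77 + 0.3086×1365.1 − 0.04193×1.81×1365.1 = -56.10 mGal
Difference = -56.10 − (63.40) = -119.50 mGal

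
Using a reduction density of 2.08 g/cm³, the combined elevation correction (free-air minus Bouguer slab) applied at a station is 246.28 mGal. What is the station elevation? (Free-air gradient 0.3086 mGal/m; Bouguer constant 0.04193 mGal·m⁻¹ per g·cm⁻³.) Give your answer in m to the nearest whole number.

1112

Combined gradient = 0.3086 − 0.04193 × 2.08 = 0.2213856 mGal/m
h = 246.28 / 0.2213856 = 1112.45 m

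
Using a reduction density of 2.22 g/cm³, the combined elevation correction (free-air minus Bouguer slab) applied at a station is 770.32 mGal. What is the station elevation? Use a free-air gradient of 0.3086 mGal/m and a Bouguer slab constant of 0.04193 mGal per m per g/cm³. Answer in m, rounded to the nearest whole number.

3574

Combined gradient = 0.3086 − 0.04193 × 2.22 = 0.2155154 mGal/m
h = 770.32 / 0.2155154 = 3574.32 m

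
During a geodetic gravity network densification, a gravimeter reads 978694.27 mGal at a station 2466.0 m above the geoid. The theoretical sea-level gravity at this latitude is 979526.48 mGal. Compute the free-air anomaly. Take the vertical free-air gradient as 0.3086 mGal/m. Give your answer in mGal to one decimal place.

-71.2

Free-air correction = 0.3086 × 2466.0 = 761.01 mGal
Free-air anomaly = 978694.27 − 979526.48 + (761.01) = -71.20 mGal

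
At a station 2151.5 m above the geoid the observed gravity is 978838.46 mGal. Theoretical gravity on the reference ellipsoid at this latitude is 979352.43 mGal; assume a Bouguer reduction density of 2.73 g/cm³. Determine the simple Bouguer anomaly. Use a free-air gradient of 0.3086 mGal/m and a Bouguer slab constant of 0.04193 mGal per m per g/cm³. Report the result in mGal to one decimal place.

-96.3

Free-air correction = 0.3086 × 2151.5 = 663.95 mGal
Free-air anomaly = 978838.46 − 979352.43 + (663.95) = 149.98 mGal
Bouguer slab correction = 0.04193 × 2.73 × 2151.5 = 246.28 mGal
Simple Bouguer anomaly = 149.98 − (246.28) = -96.30 mGal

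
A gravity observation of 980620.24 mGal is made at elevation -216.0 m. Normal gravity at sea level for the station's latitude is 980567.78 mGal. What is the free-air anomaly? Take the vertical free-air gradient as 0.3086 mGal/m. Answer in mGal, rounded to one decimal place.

Free-air correction = 0.3086 × -216.0 = -66.66 mGal
Free-air anomaly = 980620.24 − 980567.78 + (-66.66) = -14.20 mGal

-14.2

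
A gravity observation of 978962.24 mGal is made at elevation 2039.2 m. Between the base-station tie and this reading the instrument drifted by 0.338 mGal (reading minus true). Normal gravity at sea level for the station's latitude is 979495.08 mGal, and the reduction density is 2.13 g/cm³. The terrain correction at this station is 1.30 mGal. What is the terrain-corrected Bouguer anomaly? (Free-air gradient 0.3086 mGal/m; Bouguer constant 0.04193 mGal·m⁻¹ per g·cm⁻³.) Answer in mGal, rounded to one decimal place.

-84.7

Drift-corrected reading = 978962.24 − (0.338) = 978961.902 mGal
Free-air correction = 0.3086 × 2039.2 = 629.30 mGal
Free-air anomaly = 978961.902 − 979495.08 + (629.30) = 96.122 mGal
Bouguer slab correction = 0.04193 × 2.13 × 2039.2 = 182.12 mGal
Simple Bouguer anomaly = 96.122 − (182.12) = -85.998 mGal
Complete Bouguer anomaly = -85.998 + 1.30 = -84.698 mGal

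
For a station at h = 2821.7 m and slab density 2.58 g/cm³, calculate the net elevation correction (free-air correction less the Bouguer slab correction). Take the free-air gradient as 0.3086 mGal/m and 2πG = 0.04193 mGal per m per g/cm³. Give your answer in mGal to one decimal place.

565.5

Combined gradient = 0.3086 − 0.04193 × 2.58 = 0.2004206 mGal/m
Combined elevation correction = 0.2004206 × 2821.7 = 565.5 mGal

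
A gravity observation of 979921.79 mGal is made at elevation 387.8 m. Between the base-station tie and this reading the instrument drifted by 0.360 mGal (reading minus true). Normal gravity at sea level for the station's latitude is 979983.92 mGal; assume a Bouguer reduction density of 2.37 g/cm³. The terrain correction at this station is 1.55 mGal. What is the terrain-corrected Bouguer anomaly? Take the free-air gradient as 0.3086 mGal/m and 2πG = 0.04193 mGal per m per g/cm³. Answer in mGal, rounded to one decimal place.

Drift-corrected reading = 979921.79 − (0.360) = 979921.430 mGal
Free-air correction = 0.3086 × 387.8 = 119.68 mGal
Free-air anomaly = 979921.430 − 979983.92 + (119.68) = 57.190 mGal
Bouguer slab correction = 0.04193 × 2.37 × 387.8 = 38.54 mGal
Simple Bouguer anomaly = 57.190 − (38.54) = 18.650 mGal
Complete Bouguer anomaly = 18.650 + 1.55 = 20.200 mGal

20.2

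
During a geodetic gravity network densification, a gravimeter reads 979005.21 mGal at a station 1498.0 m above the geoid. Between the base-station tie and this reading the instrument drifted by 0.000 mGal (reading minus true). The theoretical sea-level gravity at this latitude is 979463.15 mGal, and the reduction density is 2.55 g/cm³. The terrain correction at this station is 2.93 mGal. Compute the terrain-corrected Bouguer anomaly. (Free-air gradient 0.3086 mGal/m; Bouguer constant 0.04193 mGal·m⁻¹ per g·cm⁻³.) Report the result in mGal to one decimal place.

-152.9

Drift-corrected reading = 979005.21 − (0.000) = 979005.210 mGal
Free-air correction = 0.3086 × 1498.0 = 462.28 mGal
Free-air anomaly = 979005.210 − 979463.15 + (462.28) = 4.340 mGal
Bouguer slab correction = 0.04193 × 2.55 × 1498.0 = 160.17 mGal
Simple Bouguer anomaly = 4.340 − (160.17) = -155.830 mGal
Complete Bouguer anomaly = -155.830 + 2.93 = -152.900 mGal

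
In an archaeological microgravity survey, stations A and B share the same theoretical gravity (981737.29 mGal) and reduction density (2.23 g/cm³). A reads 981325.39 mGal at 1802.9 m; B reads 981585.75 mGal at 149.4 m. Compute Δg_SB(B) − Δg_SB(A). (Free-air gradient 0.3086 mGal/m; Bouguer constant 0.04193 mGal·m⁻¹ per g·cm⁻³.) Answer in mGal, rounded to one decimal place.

-95.3

Δg_SB(A) = 981325.39 − 981737.29 + 0.3086×1802.9 − 0.04193×2.23×1802.9 = -24.10 mGal
Δg_SB(B) = 981585.75 − 981737.29 + 0.3086×149.4 − 0.04193×2.23×149.4 = -119.40 mGal
Difference = -119.40 − (-24.10) = -95.30 mGal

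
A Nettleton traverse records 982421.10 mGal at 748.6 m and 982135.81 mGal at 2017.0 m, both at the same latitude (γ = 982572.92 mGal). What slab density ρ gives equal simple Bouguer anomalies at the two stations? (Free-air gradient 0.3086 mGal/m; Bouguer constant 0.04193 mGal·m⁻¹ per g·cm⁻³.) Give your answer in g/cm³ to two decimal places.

2.00

Δg_obs = 982135.81 − 982421.10 = -285.29 mGal over Δh = 2017.0 − 748.6 = 1268.4 m
Equal Bouguer anomalies ⇒ Δg_obs + (0.3086 − 0.04193ρ)·Δh = 0
0.3086 − 0.04193ρ = −Δg_obs/Δh = 0.22492
ρ = (0.3086 − 0.22492) / 0.04193 = 2.00 g/cm³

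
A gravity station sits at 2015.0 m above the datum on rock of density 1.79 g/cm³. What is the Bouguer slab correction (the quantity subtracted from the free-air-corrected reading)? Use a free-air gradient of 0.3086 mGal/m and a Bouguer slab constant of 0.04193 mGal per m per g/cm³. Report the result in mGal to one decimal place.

Bouguer slab correction = 0.04193 × 1.79 × 2015.0 = 151.2 mGal

151.2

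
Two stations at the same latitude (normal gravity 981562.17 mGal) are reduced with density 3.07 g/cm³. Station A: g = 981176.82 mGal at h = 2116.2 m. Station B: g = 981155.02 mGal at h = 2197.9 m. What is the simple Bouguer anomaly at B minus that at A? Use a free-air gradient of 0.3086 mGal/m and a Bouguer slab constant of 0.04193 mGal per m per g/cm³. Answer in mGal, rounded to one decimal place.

Δg_SB(A) = 981176.82 − 981562.17 + 0.3086×2116.2 − 0.04193×3.07×2116.2 = -4.70 mGal
Δg_SB(B) = 981155.02 − 981562.17 + 0.3086×2197.9 − 0.04193×3.07×2197.9 = -11.80 mGal
Difference = -11.80 − (-4.70) = -7.10 mGal

-7.1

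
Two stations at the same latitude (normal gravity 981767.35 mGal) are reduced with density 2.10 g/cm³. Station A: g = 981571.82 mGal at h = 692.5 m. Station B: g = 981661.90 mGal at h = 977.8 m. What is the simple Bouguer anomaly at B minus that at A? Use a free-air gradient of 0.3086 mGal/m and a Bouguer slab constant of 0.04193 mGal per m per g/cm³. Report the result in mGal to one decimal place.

153.0

Δg_SB(A) = 981571.82 − 981767.35 + 0.3086×692.5 − 0.04193×2.10×692.5 = -42.80 mGal
Δg_SB(B) = 981661.90 − 981767.35 + 0.3086×977.8 − 0.04193×2.10×977.8 = 110.20 mGal
Difference = 110.20 − (-42.80) = 153.00 mGal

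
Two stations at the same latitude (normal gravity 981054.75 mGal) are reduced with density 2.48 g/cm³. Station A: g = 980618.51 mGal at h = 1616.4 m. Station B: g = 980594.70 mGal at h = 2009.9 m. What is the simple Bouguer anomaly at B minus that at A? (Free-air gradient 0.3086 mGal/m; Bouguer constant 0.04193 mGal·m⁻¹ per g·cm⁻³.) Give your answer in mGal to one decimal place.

Δg_SB(A) = 980618.51 − 981054.75 + 0.3086×1616.4 − 0.04193×2.48×1616.4 = -105.50 mGal
Δg_SB(B) = 980594.70 − 981054.75 + 0.3086×2009.9 − 0.04193×2.48×2009.9 = -48.80 mGal
Difference = -48.80 − (-105.50) = 56.70 mGal

56.7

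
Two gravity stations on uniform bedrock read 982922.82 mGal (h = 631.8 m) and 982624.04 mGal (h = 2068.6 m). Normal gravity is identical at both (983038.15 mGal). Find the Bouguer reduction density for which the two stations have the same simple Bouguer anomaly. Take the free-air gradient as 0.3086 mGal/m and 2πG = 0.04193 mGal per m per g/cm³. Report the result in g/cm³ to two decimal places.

2.40

Δg_obs = 982624.04 − 982922.82 = -298.78 mGal over Δh = 2068.6 − 631.8 = 1436.8 m
Equal Bouguer anomalies ⇒ Δg_obs + (0.3086 − 0.04193ρ)·Δh = 0
0.3086 − 0.04193ρ = −Δg_obs/Δh = 0.20795
ρ = (0.3086 − 0.20795) / 0.04193 = 2.40 g/cm³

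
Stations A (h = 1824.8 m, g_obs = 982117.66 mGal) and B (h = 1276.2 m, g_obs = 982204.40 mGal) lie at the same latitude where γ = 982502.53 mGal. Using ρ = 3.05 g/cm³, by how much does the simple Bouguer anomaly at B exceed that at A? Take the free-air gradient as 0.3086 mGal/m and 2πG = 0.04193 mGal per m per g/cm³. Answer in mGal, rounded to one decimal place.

-12.4

Δg_SB(A) = 982117.66 − 982502.53 + 0.3086×1824.8 − 0.04193×3.05×1824.8 = -55.10 mGal
Δg_SB(B) = 982204.40 − 982502.53 + 0.3086×1276.2 − 0.04193×3.05×1276.2 = -67.50 mGal
Difference = -67.50 − (-55.10) = -12.40 mGal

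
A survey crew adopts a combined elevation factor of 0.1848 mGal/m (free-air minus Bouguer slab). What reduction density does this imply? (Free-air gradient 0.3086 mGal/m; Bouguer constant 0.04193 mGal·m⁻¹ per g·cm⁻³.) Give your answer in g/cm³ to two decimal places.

0.1848 = 0.3086 − 0.04193 × ρ
ρ = (0.3086 − 0.1848) / 0.04193 = 2.95 g/cm³

2.95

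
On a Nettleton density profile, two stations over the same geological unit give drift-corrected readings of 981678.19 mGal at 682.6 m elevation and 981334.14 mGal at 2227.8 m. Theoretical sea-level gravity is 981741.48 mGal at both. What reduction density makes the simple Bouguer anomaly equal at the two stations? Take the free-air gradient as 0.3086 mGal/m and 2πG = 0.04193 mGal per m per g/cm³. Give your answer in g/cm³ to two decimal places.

Δg_obs = 981334.14 − 981678.19 = -344.05 mGal over Δh = 2227.8 − 682.6 = 1545.2 m
Equal Bouguer anomalies ⇒ Δg_obs + (0.3086 − 0.04193ρ)·Δh = 0
0.3086 − 0.04193ρ = −Δg_obs/Δh = 0.22266
ρ = (0.3086 − 0.22266) / 0.04193 = 2.05 g/cm³

2.05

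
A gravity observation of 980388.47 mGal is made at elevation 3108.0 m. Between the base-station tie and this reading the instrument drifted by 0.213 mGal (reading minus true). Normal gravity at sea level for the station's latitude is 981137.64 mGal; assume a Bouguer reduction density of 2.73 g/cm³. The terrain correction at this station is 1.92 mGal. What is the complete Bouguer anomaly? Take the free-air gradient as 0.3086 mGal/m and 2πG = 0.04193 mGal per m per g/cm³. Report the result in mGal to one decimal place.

Drift-corrected reading = 980388.47 − (0.213) = 980388.257 mGal
Free-air correction = 0.3086 × 3108.0 = 959.13 mGal
Free-air anomaly = 980388.257 − 981137.64 + (959.13) = 209.747 mGal
Bouguer slab correction = 0.04193 × 2.73 × 3108.0 = 355.77 mGal
Simple Bouguer anomaly = 209.747 − (355.77) = -146.023 mGal
Complete Bouguer anomaly = -146.023 + 1.92 = -144.103 mGal

-144.1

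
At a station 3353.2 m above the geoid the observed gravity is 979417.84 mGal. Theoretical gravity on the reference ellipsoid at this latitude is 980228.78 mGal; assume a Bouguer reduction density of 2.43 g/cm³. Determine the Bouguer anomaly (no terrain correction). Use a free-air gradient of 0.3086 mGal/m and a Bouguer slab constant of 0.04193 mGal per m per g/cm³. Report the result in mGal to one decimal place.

Free-air correction = 0.3086 × 3353.2 = 1034.80 mGal
Free-air anomaly = 979417.84 − 980228.78 + (1034.80) = 223.86 mGal
Bouguer slab correction = 0.04193 × 2.43 × 3353.2 = 341.66 mGal
Simple Bouguer anomaly = 223.86 − (341.66) = -117.80 mGal

-117.8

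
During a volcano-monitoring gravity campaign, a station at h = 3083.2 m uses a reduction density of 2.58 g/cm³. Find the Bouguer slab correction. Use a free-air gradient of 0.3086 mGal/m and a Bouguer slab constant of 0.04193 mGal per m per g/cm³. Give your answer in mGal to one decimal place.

Bouguer slab correction = 0.04193 × 2.58 × 3083.2 = 333.5 mGal

333.5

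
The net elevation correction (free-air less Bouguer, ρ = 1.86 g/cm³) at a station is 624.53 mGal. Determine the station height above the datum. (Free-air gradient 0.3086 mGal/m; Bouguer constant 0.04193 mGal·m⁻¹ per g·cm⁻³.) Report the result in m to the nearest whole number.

Combined gradient = 0.3086 − 0.04193 × 1.86 = 0.2306102 mGal/m
h = 624.53 / 0.2306102 = 2708.16 m

2708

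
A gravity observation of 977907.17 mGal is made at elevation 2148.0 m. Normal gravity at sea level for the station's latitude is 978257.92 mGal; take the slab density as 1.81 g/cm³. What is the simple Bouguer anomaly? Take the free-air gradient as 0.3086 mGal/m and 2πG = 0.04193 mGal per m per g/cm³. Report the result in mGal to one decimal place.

Free-air correction = 0.3086 × 2148.0 = 662.87 mGal
Free-air anomaly = 977907.17 − 978257.92 + (662.87) = 312.12 mGal
Bouguer slab correction = 0.04193 × 1.81 × 2148.0 = 163.02 mGal
Simple Bouguer anomaly = 312.12 − (163.02) = 149.10 mGal

149.1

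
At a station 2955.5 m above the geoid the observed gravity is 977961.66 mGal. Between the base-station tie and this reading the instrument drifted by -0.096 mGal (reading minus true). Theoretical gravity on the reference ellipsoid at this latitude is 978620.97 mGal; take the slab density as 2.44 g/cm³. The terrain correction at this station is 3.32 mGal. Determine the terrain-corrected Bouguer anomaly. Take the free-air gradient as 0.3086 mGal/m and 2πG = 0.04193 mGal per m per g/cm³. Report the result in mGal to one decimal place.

Drift-corrected reading = 977961.66 − (-0.096) = 977961.756 mGal
Free-air correction = 0.3086 × 2955.5 = 912.07 mGal
Free-air anomaly = 977961.756 − 978620.97 + (912.07) = 252.856 mGal
Bouguer slab correction = 0.04193 × 2.44 × 2955.5 = 302.37 mGal
Simple Bouguer anomaly = 252.856 − (302.37) = -49.514 mGal
Complete Bouguer anomaly = -49.514 + 3.32 = -46.194 mGal

-46.2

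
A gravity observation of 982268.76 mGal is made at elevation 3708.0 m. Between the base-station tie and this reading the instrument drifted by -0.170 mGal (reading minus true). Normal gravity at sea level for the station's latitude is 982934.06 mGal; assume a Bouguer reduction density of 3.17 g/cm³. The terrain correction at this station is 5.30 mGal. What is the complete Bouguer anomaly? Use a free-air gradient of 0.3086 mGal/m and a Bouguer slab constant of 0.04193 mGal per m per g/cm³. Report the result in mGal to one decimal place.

-8.4

Drift-corrected reading = 982268.76 − (-0.170) = 982268.930 mGal
Free-air correction = 0.3086 × 3708.0 = 1144.29 mGal
Free-air anomaly = 982268.930 − 982934.06 + (1144.29) = 479.160 mGal
Bouguer slab correction = 0.04193 × 3.17 × 3708.0 = 492.86 mGal
Simple Bouguer anomaly = 479.160 − (492.86) = -13.700 mGal
Complete Bouguer anomaly = -13.700 + 5.30 = -8.400 mGal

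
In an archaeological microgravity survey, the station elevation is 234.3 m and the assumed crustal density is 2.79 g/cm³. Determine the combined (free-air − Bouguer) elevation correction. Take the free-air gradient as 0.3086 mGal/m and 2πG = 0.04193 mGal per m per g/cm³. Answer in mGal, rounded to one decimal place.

Combined gradient = 0.3086 − 0.04193 × 2.79 = 0.1916153 mGal/m
Combined elevation correction = 0.1916153 × 234.3 = 44.9 mGal

44.9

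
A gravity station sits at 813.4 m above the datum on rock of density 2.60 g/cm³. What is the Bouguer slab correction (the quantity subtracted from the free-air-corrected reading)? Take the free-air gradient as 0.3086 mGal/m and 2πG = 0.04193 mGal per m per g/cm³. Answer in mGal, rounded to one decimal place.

Bouguer slab correction = 0.04193 × 2.60 × 813.4 = 88.7 mGal

88.7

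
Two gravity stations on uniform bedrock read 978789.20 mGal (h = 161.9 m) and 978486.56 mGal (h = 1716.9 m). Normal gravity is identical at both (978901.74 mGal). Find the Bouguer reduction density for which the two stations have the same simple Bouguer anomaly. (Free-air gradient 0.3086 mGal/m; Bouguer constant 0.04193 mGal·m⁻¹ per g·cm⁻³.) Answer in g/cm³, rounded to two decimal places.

2.72

Δg_obs = 978486.56 − 978789.20 = -302.64 mGal over Δh = 1716.9 − 161.9 = 1555.0 m
Equal Bouguer anomalies ⇒ Δg_obs + (0.3086 − 0.04193ρ)·Δh = 0
0.3086 − 0.04193ρ = −Δg_obs/Δh = 0.19462
ρ = (0.3086 − 0.19462) / 0.04193 = 2.72 g/cm³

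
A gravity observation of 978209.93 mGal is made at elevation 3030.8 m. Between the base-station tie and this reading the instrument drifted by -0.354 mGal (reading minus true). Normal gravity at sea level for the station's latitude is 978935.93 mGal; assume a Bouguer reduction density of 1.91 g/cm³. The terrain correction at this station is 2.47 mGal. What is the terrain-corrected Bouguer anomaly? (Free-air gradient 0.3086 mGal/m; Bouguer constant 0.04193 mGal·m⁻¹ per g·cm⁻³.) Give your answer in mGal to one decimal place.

Drift-corrected reading = 978209.93 − (-0.354) = 978210.284 mGal
Free-air correction = 0.3086 × 3030.8 = 935.30 mGal
Free-air anomaly = 978210.284 − 978935.93 + (935.30) = 209.654 mGal
Bouguer slab correction = 0.04193 × 1.91 × 3030.8 = 242.73 mGal
Simple Bouguer anomaly = 209.654 − (242.73) = -33.076 mGal
Complete Bouguer anomaly = -33.076 + 2.47 = -30.606 mGal

-30.6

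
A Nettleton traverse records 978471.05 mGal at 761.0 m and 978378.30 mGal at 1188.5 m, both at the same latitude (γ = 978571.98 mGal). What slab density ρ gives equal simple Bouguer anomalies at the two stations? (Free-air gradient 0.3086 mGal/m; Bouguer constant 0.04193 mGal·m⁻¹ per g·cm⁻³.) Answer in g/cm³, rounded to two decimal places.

Δg_obs = 978378.30 − 978471.05 = -92.75 mGal over Δh = 1188.5 − 761.0 = 427.5 m
Equal Bouguer anomalies ⇒ Δg_obs + (0.3086 − 0.04193ρ)·Δh = 0
0.3086 − 0.04193ρ = −Δg_obs/Δh = 0.21696
ρ = (0.3086 − 0.21696) / 0.04193 = 2.19 g/cm³

2.19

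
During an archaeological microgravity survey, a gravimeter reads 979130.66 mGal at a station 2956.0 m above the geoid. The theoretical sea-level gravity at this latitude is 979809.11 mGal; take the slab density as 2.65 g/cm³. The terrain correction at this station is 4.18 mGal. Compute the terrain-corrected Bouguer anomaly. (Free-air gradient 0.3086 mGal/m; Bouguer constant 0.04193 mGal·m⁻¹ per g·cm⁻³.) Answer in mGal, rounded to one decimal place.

Free-air correction = 0.3086 × 2956.0 = 912.22 mGal
Free-air anomaly = 979130.66 − 979809.11 + (912.22) = 233.77 mGal
Bouguer slab correction = 0.04193 × 2.65 × 2956.0 = 328.45 mGal
Simple Bouguer anomaly = 233.77 − (328.45) = -94.68 mGal
Complete Bouguer anomaly = -94.68 + 4.18 = -90.50 mGal

-90.5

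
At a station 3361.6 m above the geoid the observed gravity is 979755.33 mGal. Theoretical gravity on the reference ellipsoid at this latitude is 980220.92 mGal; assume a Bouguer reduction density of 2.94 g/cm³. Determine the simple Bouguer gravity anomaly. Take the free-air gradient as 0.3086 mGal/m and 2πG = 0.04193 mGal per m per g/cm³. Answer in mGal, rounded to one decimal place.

Free-air correction = 0.3086 × 3361.6 = 1037.39 mGal
Free-air anomaly = 979755.33 − 980220.92 + (1037.39) = 571.80 mGal
Bouguer slab correction = 0.04193 × 2.94 × 3361.6 = 414.40 mGal
Simple Bouguer anomaly = 571.80 − (414.40) = 157.40 mGal

157.4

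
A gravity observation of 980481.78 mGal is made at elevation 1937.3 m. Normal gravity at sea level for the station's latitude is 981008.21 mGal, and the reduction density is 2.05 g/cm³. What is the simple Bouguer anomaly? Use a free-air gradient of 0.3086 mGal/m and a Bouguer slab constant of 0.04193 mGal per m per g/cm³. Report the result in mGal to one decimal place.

Free-air correction = 0.3086 × 1937.3 = 597.85 mGal
Free-air anomaly = 980481.78 − 981008.21 + (597.85) = 71.42 mGal
Bouguer slab correction = 0.04193 × 2.05 × 1937.3 = 166.52 mGal
Simple Bouguer anomaly = 71.42 − (166.52) = -95.10 mGal

-95.1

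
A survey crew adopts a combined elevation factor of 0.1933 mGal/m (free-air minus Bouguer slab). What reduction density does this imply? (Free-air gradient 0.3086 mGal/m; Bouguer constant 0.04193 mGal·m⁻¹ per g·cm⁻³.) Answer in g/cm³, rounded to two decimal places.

2.75

0.1933 = 0.3086 − 0.04193 × ρ
ρ = (0.3086 − 0.1933) / 0.04193 = 2.75 g/cm³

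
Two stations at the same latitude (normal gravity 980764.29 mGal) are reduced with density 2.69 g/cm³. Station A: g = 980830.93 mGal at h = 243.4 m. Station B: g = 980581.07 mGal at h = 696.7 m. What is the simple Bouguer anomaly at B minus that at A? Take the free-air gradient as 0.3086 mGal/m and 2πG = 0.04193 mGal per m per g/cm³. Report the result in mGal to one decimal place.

-161.1

Δg_SB(A) = 980830.93 − 980764.29 + 0.3086×243.4 − 0.04193×2.69×243.4 = 114.30 mGal
Δg_SB(B) = 980581.07 − 980764.29 + 0.3086×696.7 − 0.04193×2.69×696.7 = -46.80 mGal
Difference = -46.80 − (114.30) = -161.10 mGal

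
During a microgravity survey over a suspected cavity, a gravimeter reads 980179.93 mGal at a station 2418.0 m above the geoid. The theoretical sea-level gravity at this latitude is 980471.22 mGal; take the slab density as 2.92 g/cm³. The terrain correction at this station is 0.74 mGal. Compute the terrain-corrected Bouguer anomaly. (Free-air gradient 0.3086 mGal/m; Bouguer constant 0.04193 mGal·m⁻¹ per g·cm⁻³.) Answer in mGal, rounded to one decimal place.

159.6

Free-air correction = 0.3086 × 2418.0 = 746.19 mGal
Free-air anomaly = 980179.93 − 980471.22 + (746.19) = 454.90 mGal
Bouguer slab correction = 0.04193 × 2.92 × 2418.0 = 296.05 mGal
Simple Bouguer anomaly = 454.90 − (296.05) = 158.85 mGal
Complete Bouguer anomaly = 158.85 + 0.74 = 159.59 mGal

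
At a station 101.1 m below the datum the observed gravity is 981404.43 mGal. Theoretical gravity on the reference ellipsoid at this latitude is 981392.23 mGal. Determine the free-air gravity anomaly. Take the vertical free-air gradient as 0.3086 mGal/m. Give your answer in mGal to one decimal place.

-19.0

Free-air correction = 0.3086 × -101.1 = -31.20 mGal
Free-air anomaly = 981404.43 − 981392.23 + (-31.20) = -19.00 mGal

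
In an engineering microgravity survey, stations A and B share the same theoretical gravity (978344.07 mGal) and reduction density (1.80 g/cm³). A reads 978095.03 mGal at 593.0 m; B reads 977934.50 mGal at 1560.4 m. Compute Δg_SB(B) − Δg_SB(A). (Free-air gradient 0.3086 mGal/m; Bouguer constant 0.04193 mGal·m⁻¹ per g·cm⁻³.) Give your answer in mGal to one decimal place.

65.0

Δg_SB(A) = 978095.03 − 978344.07 + 0.3086×593.0 − 0.04193×1.80×593.0 = -110.80 mGal
Δg_SB(B) = 977934.50 − 978344.07 + 0.3086×1560.4 − 0.04193×1.80×1560.4 = -45.80 mGal
Difference = -45.80 − (-110.80) = 65.00 mGal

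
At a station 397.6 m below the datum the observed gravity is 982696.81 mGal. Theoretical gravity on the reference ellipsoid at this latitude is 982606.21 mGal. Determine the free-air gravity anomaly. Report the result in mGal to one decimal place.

Free-air correction = 0.3086 × -397.6 = -122.70 mGal
Free-air anomaly = 982696.81 − 982606.21 + (-122.70) = -32.10 mGal

-32.1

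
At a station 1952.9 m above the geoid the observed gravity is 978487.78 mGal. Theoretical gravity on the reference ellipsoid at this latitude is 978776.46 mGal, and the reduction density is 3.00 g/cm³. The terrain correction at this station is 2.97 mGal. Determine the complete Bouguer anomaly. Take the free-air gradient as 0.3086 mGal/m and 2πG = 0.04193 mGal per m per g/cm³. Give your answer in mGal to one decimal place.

Free-air correction = 0.3086 × 1952.9 = 602.66 mGal
Free-air anomaly = 978487.78 − 978776.46 + (602.66) = 313.98 mGal
Bouguer slab correction = 0.04193 × 3.00 × 1952.9 = 245.66 mGal
Simple Bouguer anomaly = 313.98 − (245.66) = 68.32 mGal
Complete Bouguer anomaly = 68.32 + 2.97 = 71.29 mGal

71.3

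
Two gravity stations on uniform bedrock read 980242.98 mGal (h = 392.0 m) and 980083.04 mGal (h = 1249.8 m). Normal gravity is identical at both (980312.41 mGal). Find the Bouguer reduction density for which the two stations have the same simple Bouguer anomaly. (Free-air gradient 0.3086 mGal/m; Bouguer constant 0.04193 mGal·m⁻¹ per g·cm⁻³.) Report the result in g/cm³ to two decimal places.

2.91

Δg_obs = 980083.04 − 980242.98 = -159.94 mGal over Δh = 1249.8 − 392.0 = 857.8 m
Equal Bouguer anomalies ⇒ Δg_obs + (0.3086 − 0.04193ρ)·Δh = 0
0.3086 − 0.04193ρ = −Δg_obs/Δh = 0.18645
ρ = (0.3086 − 0.18645) / 0.04193 = 2.91 g/cm³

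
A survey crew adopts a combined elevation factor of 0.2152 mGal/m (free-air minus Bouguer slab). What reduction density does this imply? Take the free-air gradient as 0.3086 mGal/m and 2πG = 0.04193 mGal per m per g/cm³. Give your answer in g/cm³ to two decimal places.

2.23

0.2152 = 0.3086 − 0.04193 × ρ
ρ = (0.3086 − 0.2152) / 0.04193 = 2.23 g/cm³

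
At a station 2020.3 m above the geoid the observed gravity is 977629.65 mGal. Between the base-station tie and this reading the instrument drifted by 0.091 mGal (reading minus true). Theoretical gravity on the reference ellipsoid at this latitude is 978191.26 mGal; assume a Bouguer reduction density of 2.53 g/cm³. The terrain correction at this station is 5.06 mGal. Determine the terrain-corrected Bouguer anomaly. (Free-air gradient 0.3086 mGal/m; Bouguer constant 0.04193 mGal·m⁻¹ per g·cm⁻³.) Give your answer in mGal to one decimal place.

-147.5

Drift-corrected reading = 977629.65 − (0.091) = 977629.559 mGal
Free-air correction = 0.3086 × 2020.3 = 623.46 mGal
Free-air anomaly = 977629.559 − 978191.26 + (623.46) = 61.759 mGal
Bouguer slab correction = 0.04193 × 2.53 × 2020.3 = 214.32 mGal
Simple Bouguer anomaly = 61.759 − (214.32) = -152.561 mGal
Complete Bouguer anomaly = -152.561 + 5.06 = -147.501 mGal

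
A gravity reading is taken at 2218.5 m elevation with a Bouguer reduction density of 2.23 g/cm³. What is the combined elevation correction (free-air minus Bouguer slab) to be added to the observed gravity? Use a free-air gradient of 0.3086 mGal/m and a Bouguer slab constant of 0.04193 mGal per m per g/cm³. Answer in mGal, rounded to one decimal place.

Combined gradient = 0.3086 − 0.04193 × 2.23 = 0.2150961 mGal/m
Combined elevation correction = 0.2150961 × 2218.5 = 477.2 mGal

477.2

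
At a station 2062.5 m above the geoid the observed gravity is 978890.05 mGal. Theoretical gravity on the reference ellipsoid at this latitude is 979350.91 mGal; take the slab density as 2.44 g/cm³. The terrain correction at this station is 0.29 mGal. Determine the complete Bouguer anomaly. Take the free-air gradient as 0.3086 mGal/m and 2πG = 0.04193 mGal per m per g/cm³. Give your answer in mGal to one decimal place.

-35.1

Free-air correction = 0.3086 × 2062.5 = 636.49 mGal
Free-air anomaly = 978890.05 − 979350.91 + (636.49) = 175.63 mGal
Bouguer slab correction = 0.04193 × 2.44 × 2062.5 = 211.01 mGal
Simple Bouguer anomaly = 175.63 − (211.01) = -35.38 mGal
Complete Bouguer anomaly = -35.38 + 0.29 = -35.09 mGal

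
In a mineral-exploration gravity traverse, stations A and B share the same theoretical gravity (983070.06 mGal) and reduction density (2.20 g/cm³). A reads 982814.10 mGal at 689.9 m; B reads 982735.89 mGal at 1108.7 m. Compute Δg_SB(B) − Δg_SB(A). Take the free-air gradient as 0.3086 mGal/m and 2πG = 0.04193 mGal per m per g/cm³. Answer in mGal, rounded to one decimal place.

Δg_SB(A) = 982814.10 − 983070.06 + 0.3086×689.9 − 0.04193×2.20×689.9 = -106.70 mGal
Δg_SB(B) = 982735.89 − 983070.06 + 0.3086×1108.7 − 0.04193×2.20×1108.7 = -94.30 mGal
Difference = -94.30 − (-106.70) = 12.40 mGal

12.4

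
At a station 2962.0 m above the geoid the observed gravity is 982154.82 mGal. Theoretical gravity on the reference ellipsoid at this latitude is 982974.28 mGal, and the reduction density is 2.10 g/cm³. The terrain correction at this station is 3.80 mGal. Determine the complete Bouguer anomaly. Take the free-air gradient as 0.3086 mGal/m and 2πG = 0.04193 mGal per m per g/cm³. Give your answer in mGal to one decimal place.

Free-air correction = 0.3086 × 2962.0 = 914.07 mGal
Free-air anomaly = 982154.82 − 982974.28 + (914.07) = 94.61 mGal
Bouguer slab correction = 0.04193 × 2.10 × 2962.0 = 260.81 mGal
Simple Bouguer anomaly = 94.61 − (260.81) = -166.20 mGal
Complete Bouguer anomaly = -166.20 + 3.80 = -162.40 mGal

-162.4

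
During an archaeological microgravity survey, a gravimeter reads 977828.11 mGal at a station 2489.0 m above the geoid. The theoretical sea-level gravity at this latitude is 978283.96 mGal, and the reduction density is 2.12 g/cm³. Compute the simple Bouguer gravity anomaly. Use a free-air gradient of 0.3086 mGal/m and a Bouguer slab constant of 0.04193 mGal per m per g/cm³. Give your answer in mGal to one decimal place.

91.0

Free-air correction = 0.3086 × 2489.0 = 768.11 mGal
Free-air anomaly = 977828.11 − 978283.96 + (768.11) = 312.26 mGal
Bouguer slab correction = 0.04193 × 2.12 × 2489.0 = 221.25 mGal
Simple Bouguer anomaly = 312.26 − (221.25) = 91.01 mGal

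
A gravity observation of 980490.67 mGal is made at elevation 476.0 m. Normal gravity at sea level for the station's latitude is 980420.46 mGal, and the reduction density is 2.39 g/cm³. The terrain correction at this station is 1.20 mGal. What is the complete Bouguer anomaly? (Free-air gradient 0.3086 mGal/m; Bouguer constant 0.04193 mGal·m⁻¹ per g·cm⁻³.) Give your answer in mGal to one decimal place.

Free-air correction = 0.3086 × 476.0 = 146.89 mGal
Free-air anomaly = 980490.67 − 980420.46 + (146.89) = 217.10 mGal
Bouguer slab correction = 0.04193 × 2.39 × 476.0 = 47.70 mGal
Simple Bouguer anomaly = 217.10 − (47.70) = 169.40 mGal
Complete Bouguer anomaly = 169.40 + 1.20 = 170.60 mGal

170.6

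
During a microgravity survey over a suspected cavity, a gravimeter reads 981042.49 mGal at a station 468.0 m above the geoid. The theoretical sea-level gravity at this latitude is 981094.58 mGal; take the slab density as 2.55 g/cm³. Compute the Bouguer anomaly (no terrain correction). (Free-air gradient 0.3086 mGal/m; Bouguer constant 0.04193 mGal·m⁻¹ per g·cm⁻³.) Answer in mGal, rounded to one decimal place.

42.3

Free-air correction = 0.3086 × 468.0 = 144.42 mGal
Free-air anomaly = 981042.49 − 981094.58 + (144.42) = 92.33 mGal
Bouguer slab correction = 0.04193 × 2.55 × 468.0 = 50.04 mGal
Simple Bouguer anomaly = 92.33 − (50.04) = 42.29 mGal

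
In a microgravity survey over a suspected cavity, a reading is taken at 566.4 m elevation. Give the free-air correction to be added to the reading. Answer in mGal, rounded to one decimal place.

174.8

Free-air correction = 0.3086 × 566.4 = 174.8 mGal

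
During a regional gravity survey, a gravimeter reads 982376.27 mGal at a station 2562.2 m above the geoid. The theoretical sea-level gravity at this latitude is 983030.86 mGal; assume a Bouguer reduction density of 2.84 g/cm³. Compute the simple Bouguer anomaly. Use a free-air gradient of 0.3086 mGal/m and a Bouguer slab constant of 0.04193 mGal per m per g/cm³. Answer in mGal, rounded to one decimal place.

Free-air correction = 0.3086 × 2562.2 = 790.69 mGal
Free-air anomaly = 982376.27 − 983030.86 + (790.69) = 136.10 mGal
Bouguer slab correction = 0.04193 × 2.84 × 2562.2 = 305.11 mGal
Simple Bouguer anomaly = 136.10 − (305.11) = -169.01 mGal

-169.0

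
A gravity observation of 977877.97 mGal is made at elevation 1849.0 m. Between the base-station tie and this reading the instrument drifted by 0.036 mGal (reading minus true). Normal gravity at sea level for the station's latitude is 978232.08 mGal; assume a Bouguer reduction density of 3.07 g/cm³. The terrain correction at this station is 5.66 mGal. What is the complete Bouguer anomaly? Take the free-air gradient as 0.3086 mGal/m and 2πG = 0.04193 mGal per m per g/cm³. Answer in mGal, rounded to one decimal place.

-15.9

Drift-corrected reading = 977877.97 − (0.036) = 977877.934 mGal
Free-air correction = 0.3086 × 1849.0 = 570.60 mGal
Free-air anomaly = 977877.934 − 978232.08 + (570.60) = 216.454 mGal
Bouguer slab correction = 0.04193 × 3.07 × 1849.0 = 238.01 mGal
Simple Bouguer anomaly = 216.454 − (238.01) = -21.556 mGal
Complete Bouguer anomaly = -21.556 + 5.66 = -15.896 mGal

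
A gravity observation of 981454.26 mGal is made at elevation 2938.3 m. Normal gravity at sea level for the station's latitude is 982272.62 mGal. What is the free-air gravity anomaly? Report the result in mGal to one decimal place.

Free-air correction = 0.3086 × 2938.3 = 906.76 mGal
Free-air anomaly = 981454.26 − 982272.62 + (906.76) = 88.40 mGal

88.4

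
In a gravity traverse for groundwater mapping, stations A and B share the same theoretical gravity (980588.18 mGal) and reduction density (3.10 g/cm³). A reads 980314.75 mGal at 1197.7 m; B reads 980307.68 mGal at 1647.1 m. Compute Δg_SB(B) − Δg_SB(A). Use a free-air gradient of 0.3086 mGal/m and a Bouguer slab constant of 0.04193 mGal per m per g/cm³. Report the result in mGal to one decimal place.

Δg_SB(A) = 980314.75 − 980588.18 + 0.3086×1197.7 − 0.04193×3.10×1197.7 = -59.50 mGal
Δg_SB(B) = 980307.68 − 980588.18 + 0.3086×1647.1 − 0.04193×3.10×1647.1 = 13.70 mGal
Difference = 13.70 − (-59.50) = 73.20 mGal

73.2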